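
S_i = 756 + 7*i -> [756, 763, 770, 777, 784]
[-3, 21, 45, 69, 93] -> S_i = -3 + 24*i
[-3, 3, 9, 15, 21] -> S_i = -3 + 6*i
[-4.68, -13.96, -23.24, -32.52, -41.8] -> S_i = -4.68 + -9.28*i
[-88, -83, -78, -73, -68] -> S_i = -88 + 5*i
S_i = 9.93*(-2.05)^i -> [9.93, -20.36, 41.73, -85.55, 175.37]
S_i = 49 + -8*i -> [49, 41, 33, 25, 17]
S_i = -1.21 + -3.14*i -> [-1.21, -4.35, -7.49, -10.63, -13.77]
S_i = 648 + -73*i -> [648, 575, 502, 429, 356]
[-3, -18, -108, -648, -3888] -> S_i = -3*6^i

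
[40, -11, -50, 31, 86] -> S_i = Random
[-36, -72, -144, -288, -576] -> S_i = -36*2^i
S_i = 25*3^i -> [25, 75, 225, 675, 2025]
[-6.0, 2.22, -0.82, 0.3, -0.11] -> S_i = -6.00*(-0.37)^i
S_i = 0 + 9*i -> [0, 9, 18, 27, 36]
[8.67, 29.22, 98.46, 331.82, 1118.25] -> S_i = 8.67*3.37^i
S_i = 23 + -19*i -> [23, 4, -15, -34, -53]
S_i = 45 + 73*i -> [45, 118, 191, 264, 337]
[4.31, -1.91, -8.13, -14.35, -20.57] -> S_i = 4.31 + -6.22*i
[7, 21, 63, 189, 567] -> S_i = 7*3^i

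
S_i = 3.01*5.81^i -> [3.01, 17.49, 101.61, 590.33, 3429.82]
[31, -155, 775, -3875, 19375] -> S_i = 31*-5^i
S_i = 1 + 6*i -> [1, 7, 13, 19, 25]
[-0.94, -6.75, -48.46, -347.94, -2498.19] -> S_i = -0.94*7.18^i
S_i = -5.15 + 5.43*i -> [-5.15, 0.28, 5.71, 11.14, 16.57]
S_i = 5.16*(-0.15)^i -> [5.16, -0.77, 0.12, -0.02, 0.0]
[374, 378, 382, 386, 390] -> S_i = 374 + 4*i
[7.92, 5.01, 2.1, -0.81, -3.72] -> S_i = 7.92 + -2.91*i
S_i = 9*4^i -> [9, 36, 144, 576, 2304]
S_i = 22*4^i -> [22, 88, 352, 1408, 5632]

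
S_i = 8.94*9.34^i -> [8.94, 83.5, 779.89, 7284.14, 68033.85]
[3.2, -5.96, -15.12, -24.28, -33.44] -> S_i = 3.20 + -9.16*i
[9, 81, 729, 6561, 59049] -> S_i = 9*9^i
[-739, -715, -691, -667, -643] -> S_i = -739 + 24*i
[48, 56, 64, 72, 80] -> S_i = 48 + 8*i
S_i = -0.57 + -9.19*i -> [-0.57, -9.76, -18.95, -28.14, -37.33]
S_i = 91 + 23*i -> [91, 114, 137, 160, 183]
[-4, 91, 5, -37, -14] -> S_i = Random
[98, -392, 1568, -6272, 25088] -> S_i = 98*-4^i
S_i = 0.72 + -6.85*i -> [0.72, -6.13, -12.98, -19.83, -26.68]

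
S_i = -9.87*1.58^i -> [-9.87, -15.59, -24.64, -38.93, -61.51]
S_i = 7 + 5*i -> [7, 12, 17, 22, 27]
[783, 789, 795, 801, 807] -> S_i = 783 + 6*i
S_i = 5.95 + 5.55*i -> [5.95, 11.5, 17.05, 22.6, 28.15]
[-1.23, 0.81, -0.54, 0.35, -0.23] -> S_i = -1.23*(-0.66)^i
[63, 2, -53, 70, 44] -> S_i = Random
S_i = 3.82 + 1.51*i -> [3.82, 5.33, 6.84, 8.35, 9.86]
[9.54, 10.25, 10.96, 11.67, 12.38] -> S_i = 9.54 + 0.71*i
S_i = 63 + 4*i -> [63, 67, 71, 75, 79]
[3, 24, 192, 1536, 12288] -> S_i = 3*8^i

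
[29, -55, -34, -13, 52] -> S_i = Random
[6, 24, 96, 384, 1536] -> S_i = 6*4^i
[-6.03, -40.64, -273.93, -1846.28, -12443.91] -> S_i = -6.03*6.74^i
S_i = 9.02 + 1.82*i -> [9.02, 10.84, 12.66, 14.48, 16.3]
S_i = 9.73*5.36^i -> [9.73, 52.15, 279.54, 1498.33, 8031.04]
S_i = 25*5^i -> [25, 125, 625, 3125, 15625]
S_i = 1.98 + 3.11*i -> [1.98, 5.09, 8.2, 11.31, 14.42]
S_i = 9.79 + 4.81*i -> [9.79, 14.6, 19.41, 24.22, 29.03]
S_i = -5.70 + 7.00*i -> [-5.7, 1.3, 8.3, 15.3, 22.3]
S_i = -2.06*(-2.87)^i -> [-2.06, 5.91, -16.97, 48.7, -139.76]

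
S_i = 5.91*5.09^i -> [5.91, 30.08, 153.12, 779.36, 3966.97]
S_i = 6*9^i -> [6, 54, 486, 4374, 39366]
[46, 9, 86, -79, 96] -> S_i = Random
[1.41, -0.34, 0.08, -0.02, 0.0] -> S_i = 1.41*(-0.24)^i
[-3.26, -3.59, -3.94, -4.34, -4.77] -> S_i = -3.26*1.10^i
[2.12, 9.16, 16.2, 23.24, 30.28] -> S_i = 2.12 + 7.04*i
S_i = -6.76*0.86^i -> [-6.76, -5.81, -5.0, -4.3, -3.7]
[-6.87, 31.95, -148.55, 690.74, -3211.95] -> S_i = -6.87*(-4.65)^i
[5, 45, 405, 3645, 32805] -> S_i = 5*9^i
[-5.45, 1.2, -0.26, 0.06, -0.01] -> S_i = -5.45*(-0.22)^i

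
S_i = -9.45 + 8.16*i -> [-9.45, -1.29, 6.87, 15.03, 23.19]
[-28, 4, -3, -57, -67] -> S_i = Random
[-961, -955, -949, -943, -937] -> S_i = -961 + 6*i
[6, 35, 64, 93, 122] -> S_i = 6 + 29*i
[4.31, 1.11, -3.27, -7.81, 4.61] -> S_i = Random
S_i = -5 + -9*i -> [-5, -14, -23, -32, -41]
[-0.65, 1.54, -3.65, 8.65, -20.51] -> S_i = -0.65*(-2.37)^i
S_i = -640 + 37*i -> [-640, -603, -566, -529, -492]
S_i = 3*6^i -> [3, 18, 108, 648, 3888]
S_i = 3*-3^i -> [3, -9, 27, -81, 243]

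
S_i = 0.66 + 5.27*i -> [0.66, 5.93, 11.2, 16.47, 21.74]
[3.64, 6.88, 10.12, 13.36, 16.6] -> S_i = 3.64 + 3.24*i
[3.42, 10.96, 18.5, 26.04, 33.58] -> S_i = 3.42 + 7.54*i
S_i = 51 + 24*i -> [51, 75, 99, 123, 147]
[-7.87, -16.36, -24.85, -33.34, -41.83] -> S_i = -7.87 + -8.49*i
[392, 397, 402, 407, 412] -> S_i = 392 + 5*i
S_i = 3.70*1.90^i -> [3.7, 7.03, 13.36, 25.38, 48.22]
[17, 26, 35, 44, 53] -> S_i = 17 + 9*i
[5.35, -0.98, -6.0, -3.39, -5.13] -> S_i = Random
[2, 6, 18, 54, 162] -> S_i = 2*3^i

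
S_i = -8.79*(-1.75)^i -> [-8.79, 15.38, -26.92, 47.11, -82.44]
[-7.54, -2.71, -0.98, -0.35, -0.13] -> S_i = -7.54*0.36^i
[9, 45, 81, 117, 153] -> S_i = 9 + 36*i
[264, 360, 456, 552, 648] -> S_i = 264 + 96*i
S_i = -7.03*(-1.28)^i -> [-7.03, 9.0, -11.52, 14.74, -18.87]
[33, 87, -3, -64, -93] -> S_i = Random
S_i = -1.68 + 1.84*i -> [-1.68, 0.16, 2.0, 3.84, 5.68]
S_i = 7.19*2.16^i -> [7.19, 15.53, 33.55, 72.46, 156.51]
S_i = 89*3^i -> [89, 267, 801, 2403, 7209]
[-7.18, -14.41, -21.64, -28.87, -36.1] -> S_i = -7.18 + -7.23*i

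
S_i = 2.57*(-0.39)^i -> [2.57, -1.0, 0.39, -0.15, 0.06]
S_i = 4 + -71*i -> [4, -67, -138, -209, -280]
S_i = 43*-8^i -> [43, -344, 2752, -22016, 176128]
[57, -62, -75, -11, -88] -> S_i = Random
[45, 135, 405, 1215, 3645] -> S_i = 45*3^i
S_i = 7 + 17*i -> [7, 24, 41, 58, 75]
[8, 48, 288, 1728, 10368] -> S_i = 8*6^i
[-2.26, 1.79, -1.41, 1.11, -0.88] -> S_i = -2.26*(-0.79)^i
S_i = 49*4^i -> [49, 196, 784, 3136, 12544]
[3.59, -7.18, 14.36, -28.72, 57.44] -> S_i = 3.59*(-2.00)^i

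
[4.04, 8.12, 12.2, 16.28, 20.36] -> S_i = 4.04 + 4.08*i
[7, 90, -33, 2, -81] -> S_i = Random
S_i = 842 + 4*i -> [842, 846, 850, 854, 858]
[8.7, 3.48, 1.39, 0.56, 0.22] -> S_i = 8.70*0.40^i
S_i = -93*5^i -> [-93, -465, -2325, -11625, -58125]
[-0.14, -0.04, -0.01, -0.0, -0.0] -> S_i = -0.14*0.30^i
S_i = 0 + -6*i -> [0, -6, -12, -18, -24]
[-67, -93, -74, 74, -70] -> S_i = Random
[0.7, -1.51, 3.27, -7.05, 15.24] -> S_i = 0.70*(-2.16)^i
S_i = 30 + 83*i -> [30, 113, 196, 279, 362]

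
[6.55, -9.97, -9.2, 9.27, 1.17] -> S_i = Random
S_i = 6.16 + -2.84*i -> [6.16, 3.32, 0.48, -2.36, -5.2]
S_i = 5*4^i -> [5, 20, 80, 320, 1280]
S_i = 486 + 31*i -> [486, 517, 548, 579, 610]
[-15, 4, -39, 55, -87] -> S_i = Random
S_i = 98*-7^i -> [98, -686, 4802, -33614, 235298]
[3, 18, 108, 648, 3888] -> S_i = 3*6^i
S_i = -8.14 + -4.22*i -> [-8.14, -12.36, -16.58, -20.8, -25.02]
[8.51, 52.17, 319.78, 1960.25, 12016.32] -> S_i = 8.51*6.13^i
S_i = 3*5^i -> [3, 15, 75, 375, 1875]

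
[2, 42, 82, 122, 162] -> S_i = 2 + 40*i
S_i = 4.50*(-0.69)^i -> [4.5, -3.1, 2.14, -1.48, 1.02]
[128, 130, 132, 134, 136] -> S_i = 128 + 2*i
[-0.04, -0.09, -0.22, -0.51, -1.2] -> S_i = -0.04*2.34^i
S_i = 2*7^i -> [2, 14, 98, 686, 4802]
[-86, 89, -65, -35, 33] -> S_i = Random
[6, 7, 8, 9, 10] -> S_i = 6 + 1*i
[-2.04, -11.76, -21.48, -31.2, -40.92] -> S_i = -2.04 + -9.72*i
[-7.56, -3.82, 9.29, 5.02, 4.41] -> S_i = Random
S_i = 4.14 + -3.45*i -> [4.14, 0.69, -2.76, -6.21, -9.66]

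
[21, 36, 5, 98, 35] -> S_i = Random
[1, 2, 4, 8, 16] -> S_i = 1*2^i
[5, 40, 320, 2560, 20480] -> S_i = 5*8^i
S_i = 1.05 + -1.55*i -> [1.05, -0.5, -2.05, -3.6, -5.15]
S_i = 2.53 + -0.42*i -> [2.53, 2.11, 1.69, 1.27, 0.85]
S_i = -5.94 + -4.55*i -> [-5.94, -10.49, -15.04, -19.59, -24.14]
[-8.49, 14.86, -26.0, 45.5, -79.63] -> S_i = -8.49*(-1.75)^i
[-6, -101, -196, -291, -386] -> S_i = -6 + -95*i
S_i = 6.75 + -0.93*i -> [6.75, 5.82, 4.89, 3.96, 3.03]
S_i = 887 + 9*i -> [887, 896, 905, 914, 923]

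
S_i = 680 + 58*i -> [680, 738, 796, 854, 912]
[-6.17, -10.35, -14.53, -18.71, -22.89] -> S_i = -6.17 + -4.18*i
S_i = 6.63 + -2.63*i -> [6.63, 4.0, 1.37, -1.26, -3.89]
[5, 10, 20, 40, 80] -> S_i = 5*2^i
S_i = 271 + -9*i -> [271, 262, 253, 244, 235]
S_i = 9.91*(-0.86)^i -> [9.91, -8.52, 7.33, -6.3, 5.42]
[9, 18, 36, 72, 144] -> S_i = 9*2^i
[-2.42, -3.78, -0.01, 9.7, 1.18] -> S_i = Random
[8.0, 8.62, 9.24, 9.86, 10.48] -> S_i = 8.00 + 0.62*i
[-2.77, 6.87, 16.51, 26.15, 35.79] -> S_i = -2.77 + 9.64*i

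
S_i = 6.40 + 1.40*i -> [6.4, 7.8, 9.2, 10.6, 12.0]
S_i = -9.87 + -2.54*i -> [-9.87, -12.41, -14.95, -17.49, -20.03]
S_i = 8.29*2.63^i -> [8.29, 21.8, 57.34, 150.81, 396.62]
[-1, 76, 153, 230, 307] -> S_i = -1 + 77*i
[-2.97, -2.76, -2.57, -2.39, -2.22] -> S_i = -2.97*0.93^i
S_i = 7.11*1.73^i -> [7.11, 12.3, 21.28, 36.81, 63.69]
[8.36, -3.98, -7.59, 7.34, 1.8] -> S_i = Random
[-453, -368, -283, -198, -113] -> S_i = -453 + 85*i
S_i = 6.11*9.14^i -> [6.11, 55.85, 510.43, 4665.3, 42640.86]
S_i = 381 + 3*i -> [381, 384, 387, 390, 393]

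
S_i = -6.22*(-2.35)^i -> [-6.22, 14.62, -34.35, 80.72, -189.7]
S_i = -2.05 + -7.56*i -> [-2.05, -9.61, -17.17, -24.73, -32.29]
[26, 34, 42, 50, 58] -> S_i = 26 + 8*i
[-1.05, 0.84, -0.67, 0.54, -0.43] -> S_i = -1.05*(-0.80)^i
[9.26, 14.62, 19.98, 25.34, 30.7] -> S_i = 9.26 + 5.36*i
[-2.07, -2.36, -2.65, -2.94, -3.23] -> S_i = -2.07 + -0.29*i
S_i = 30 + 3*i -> [30, 33, 36, 39, 42]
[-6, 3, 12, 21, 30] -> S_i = -6 + 9*i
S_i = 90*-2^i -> [90, -180, 360, -720, 1440]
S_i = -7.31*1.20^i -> [-7.31, -8.77, -10.53, -12.63, -15.16]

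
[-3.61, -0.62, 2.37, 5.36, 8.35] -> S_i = -3.61 + 2.99*i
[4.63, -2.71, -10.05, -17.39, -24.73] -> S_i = 4.63 + -7.34*i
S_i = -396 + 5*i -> [-396, -391, -386, -381, -376]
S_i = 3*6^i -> [3, 18, 108, 648, 3888]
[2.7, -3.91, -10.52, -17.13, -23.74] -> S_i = 2.70 + -6.61*i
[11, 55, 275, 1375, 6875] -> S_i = 11*5^i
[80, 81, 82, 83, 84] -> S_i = 80 + 1*i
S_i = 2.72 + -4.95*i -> [2.72, -2.23, -7.18, -12.13, -17.08]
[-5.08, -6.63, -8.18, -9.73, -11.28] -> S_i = -5.08 + -1.55*i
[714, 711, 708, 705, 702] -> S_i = 714 + -3*i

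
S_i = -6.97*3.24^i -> [-6.97, -22.58, -73.17, -237.07, -768.09]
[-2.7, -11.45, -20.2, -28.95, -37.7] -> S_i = -2.70 + -8.75*i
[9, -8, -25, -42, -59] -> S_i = 9 + -17*i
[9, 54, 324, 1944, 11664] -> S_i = 9*6^i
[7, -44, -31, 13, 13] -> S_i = Random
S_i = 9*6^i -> [9, 54, 324, 1944, 11664]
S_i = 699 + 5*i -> [699, 704, 709, 714, 719]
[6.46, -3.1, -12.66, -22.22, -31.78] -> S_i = 6.46 + -9.56*i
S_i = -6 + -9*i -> [-6, -15, -24, -33, -42]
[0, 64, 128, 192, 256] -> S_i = 0 + 64*i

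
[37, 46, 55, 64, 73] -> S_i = 37 + 9*i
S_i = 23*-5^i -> [23, -115, 575, -2875, 14375]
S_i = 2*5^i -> [2, 10, 50, 250, 1250]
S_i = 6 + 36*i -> [6, 42, 78, 114, 150]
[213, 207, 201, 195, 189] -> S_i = 213 + -6*i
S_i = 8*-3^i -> [8, -24, 72, -216, 648]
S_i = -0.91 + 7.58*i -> [-0.91, 6.67, 14.25, 21.83, 29.41]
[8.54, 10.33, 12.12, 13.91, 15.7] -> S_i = 8.54 + 1.79*i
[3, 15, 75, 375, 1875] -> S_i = 3*5^i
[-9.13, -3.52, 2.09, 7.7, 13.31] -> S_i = -9.13 + 5.61*i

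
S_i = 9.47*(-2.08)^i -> [9.47, -19.7, 40.97, -85.22, 177.26]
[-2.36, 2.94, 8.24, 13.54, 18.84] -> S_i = -2.36 + 5.30*i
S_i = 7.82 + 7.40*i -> [7.82, 15.22, 22.62, 30.02, 37.42]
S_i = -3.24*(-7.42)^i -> [-3.24, 24.04, -178.38, 1323.6, -9821.11]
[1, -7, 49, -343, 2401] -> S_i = 1*-7^i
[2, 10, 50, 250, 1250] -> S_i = 2*5^i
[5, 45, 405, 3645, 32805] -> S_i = 5*9^i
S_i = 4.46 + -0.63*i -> [4.46, 3.83, 3.2, 2.57, 1.94]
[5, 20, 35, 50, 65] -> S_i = 5 + 15*i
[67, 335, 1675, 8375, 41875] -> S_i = 67*5^i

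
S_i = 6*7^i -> [6, 42, 294, 2058, 14406]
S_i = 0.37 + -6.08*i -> [0.37, -5.71, -11.79, -17.87, -23.95]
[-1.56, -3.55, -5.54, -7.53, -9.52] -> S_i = -1.56 + -1.99*i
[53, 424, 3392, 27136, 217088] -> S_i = 53*8^i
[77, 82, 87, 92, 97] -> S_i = 77 + 5*i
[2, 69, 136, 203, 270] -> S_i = 2 + 67*i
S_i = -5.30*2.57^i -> [-5.3, -13.62, -35.01, -89.97, -231.21]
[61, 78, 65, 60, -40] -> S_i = Random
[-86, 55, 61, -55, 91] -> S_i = Random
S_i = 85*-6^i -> [85, -510, 3060, -18360, 110160]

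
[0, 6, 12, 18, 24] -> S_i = 0 + 6*i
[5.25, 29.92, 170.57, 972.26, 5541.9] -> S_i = 5.25*5.70^i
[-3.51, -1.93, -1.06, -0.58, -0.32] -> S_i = -3.51*0.55^i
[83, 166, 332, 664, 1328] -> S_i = 83*2^i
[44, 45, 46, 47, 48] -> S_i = 44 + 1*i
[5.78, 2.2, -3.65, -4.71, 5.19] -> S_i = Random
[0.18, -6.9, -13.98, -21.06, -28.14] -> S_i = 0.18 + -7.08*i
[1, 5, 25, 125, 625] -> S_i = 1*5^i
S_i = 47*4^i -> [47, 188, 752, 3008, 12032]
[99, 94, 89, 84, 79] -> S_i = 99 + -5*i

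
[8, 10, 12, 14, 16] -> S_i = 8 + 2*i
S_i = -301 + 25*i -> [-301, -276, -251, -226, -201]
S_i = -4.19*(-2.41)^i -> [-4.19, 10.1, -24.34, 58.65, -141.35]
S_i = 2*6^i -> [2, 12, 72, 432, 2592]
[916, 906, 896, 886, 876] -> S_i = 916 + -10*i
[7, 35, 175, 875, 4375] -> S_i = 7*5^i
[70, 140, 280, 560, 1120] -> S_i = 70*2^i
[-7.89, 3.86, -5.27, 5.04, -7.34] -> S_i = Random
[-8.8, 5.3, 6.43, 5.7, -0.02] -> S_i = Random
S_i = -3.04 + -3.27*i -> [-3.04, -6.31, -9.58, -12.85, -16.12]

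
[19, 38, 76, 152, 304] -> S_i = 19*2^i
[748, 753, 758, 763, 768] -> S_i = 748 + 5*i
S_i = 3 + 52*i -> [3, 55, 107, 159, 211]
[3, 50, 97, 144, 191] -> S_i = 3 + 47*i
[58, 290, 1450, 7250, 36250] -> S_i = 58*5^i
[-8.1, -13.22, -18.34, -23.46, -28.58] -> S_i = -8.10 + -5.12*i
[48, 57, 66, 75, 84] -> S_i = 48 + 9*i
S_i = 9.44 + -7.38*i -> [9.44, 2.06, -5.32, -12.7, -20.08]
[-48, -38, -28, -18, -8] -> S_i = -48 + 10*i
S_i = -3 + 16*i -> [-3, 13, 29, 45, 61]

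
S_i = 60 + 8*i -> [60, 68, 76, 84, 92]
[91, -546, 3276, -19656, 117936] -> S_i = 91*-6^i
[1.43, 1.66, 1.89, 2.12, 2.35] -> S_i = 1.43 + 0.23*i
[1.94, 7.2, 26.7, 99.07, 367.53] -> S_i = 1.94*3.71^i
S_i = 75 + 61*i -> [75, 136, 197, 258, 319]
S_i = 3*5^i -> [3, 15, 75, 375, 1875]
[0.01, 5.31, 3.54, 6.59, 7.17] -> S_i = Random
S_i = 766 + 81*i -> [766, 847, 928, 1009, 1090]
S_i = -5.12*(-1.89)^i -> [-5.12, 9.68, -18.29, 34.57, -65.33]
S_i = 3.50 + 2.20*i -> [3.5, 5.7, 7.9, 10.1, 12.3]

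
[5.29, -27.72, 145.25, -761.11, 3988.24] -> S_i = 5.29*(-5.24)^i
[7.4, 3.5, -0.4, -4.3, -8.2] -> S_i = 7.40 + -3.90*i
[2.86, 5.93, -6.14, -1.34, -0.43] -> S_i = Random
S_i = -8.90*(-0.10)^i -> [-8.9, 0.89, -0.09, 0.01, -0.0]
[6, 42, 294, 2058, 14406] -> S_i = 6*7^i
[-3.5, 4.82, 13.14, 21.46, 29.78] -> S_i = -3.50 + 8.32*i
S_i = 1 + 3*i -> [1, 4, 7, 10, 13]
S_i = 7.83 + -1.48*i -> [7.83, 6.35, 4.87, 3.39, 1.91]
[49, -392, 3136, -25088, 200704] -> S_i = 49*-8^i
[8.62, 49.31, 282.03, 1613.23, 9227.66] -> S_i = 8.62*5.72^i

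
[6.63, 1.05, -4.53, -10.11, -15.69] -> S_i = 6.63 + -5.58*i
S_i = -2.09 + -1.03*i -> [-2.09, -3.12, -4.15, -5.18, -6.21]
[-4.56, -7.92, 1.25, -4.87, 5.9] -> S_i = Random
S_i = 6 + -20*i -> [6, -14, -34, -54, -74]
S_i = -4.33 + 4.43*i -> [-4.33, 0.1, 4.53, 8.96, 13.39]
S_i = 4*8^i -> [4, 32, 256, 2048, 16384]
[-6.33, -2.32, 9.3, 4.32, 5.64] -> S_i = Random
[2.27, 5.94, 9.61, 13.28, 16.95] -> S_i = 2.27 + 3.67*i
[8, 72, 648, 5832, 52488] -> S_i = 8*9^i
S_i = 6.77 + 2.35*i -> [6.77, 9.12, 11.47, 13.82, 16.17]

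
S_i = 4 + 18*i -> [4, 22, 40, 58, 76]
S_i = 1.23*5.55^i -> [1.23, 6.83, 37.89, 210.27, 1167.02]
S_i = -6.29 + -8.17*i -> [-6.29, -14.46, -22.63, -30.8, -38.97]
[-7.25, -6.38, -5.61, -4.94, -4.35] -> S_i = -7.25*0.88^i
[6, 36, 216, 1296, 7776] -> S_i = 6*6^i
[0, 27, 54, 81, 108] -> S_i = 0 + 27*i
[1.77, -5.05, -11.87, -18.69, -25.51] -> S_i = 1.77 + -6.82*i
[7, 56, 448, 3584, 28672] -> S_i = 7*8^i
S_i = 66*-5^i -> [66, -330, 1650, -8250, 41250]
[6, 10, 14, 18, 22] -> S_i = 6 + 4*i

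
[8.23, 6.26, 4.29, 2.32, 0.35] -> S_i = 8.23 + -1.97*i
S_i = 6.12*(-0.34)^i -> [6.12, -2.08, 0.71, -0.24, 0.08]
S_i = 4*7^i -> [4, 28, 196, 1372, 9604]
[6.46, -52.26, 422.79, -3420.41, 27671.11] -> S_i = 6.46*(-8.09)^i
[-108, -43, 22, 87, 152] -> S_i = -108 + 65*i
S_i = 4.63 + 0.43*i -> [4.63, 5.06, 5.49, 5.92, 6.35]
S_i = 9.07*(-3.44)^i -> [9.07, -31.2, 107.33, -369.22, 1270.11]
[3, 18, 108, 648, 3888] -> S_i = 3*6^i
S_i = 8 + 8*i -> [8, 16, 24, 32, 40]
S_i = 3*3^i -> [3, 9, 27, 81, 243]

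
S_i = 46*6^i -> [46, 276, 1656, 9936, 59616]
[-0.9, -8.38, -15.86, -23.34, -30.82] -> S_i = -0.90 + -7.48*i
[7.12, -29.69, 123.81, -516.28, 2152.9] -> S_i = 7.12*(-4.17)^i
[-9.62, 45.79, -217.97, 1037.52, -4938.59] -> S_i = -9.62*(-4.76)^i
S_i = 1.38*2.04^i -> [1.38, 2.82, 5.74, 11.72, 23.9]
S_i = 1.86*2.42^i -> [1.86, 4.5, 10.89, 26.36, 63.79]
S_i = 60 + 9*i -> [60, 69, 78, 87, 96]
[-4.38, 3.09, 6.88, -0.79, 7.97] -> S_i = Random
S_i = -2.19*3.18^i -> [-2.19, -6.96, -22.15, -70.42, -223.95]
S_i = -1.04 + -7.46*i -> [-1.04, -8.5, -15.96, -23.42, -30.88]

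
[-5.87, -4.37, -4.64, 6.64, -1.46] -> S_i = Random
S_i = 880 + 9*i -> [880, 889, 898, 907, 916]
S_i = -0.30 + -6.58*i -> [-0.3, -6.88, -13.46, -20.04, -26.62]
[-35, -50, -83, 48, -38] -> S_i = Random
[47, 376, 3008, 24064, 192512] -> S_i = 47*8^i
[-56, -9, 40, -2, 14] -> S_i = Random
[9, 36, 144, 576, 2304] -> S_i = 9*4^i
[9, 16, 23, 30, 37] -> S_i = 9 + 7*i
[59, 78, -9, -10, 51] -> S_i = Random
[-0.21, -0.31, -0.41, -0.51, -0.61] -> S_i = -0.21 + -0.10*i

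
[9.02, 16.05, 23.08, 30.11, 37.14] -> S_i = 9.02 + 7.03*i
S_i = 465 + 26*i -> [465, 491, 517, 543, 569]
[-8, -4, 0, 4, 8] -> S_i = -8 + 4*i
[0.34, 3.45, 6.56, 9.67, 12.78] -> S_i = 0.34 + 3.11*i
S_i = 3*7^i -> [3, 21, 147, 1029, 7203]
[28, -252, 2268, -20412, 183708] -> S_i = 28*-9^i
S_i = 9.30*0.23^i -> [9.3, 2.14, 0.49, 0.11, 0.03]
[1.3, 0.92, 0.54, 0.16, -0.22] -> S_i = 1.30 + -0.38*i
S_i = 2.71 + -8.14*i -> [2.71, -5.43, -13.57, -21.71, -29.85]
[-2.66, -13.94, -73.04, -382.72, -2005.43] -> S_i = -2.66*5.24^i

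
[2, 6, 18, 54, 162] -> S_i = 2*3^i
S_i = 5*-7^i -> [5, -35, 245, -1715, 12005]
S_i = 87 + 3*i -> [87, 90, 93, 96, 99]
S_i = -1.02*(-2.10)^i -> [-1.02, 2.14, -4.5, 9.45, -19.84]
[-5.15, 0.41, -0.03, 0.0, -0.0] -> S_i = -5.15*(-0.08)^i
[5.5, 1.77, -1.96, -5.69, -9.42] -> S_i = 5.50 + -3.73*i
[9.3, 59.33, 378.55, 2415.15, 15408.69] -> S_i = 9.30*6.38^i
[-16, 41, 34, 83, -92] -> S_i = Random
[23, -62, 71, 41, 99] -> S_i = Random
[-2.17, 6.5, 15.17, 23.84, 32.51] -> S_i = -2.17 + 8.67*i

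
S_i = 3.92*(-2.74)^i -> [3.92, -10.74, 29.43, -80.64, 220.95]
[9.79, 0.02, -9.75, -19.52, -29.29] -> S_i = 9.79 + -9.77*i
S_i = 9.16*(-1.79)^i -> [9.16, -16.4, 29.35, -52.54, 94.04]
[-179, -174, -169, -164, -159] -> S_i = -179 + 5*i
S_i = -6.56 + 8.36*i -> [-6.56, 1.8, 10.16, 18.52, 26.88]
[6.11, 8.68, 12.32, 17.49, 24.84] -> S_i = 6.11*1.42^i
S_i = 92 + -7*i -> [92, 85, 78, 71, 64]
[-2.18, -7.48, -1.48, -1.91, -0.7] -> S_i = Random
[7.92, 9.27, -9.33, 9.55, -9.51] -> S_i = Random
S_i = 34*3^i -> [34, 102, 306, 918, 2754]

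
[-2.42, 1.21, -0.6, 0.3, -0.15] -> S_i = -2.42*(-0.50)^i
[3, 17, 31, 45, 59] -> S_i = 3 + 14*i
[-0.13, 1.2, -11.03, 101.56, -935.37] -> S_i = -0.13*(-9.21)^i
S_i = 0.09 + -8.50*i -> [0.09, -8.41, -16.91, -25.41, -33.91]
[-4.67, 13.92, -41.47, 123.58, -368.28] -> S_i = -4.67*(-2.98)^i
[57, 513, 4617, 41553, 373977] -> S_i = 57*9^i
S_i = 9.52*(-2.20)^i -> [9.52, -20.94, 46.08, -101.37, 223.01]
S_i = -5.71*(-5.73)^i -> [-5.71, 32.72, -187.48, 1074.24, -6155.38]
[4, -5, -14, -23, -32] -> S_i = 4 + -9*i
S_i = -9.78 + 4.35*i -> [-9.78, -5.43, -1.08, 3.27, 7.62]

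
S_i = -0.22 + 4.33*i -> [-0.22, 4.11, 8.44, 12.77, 17.1]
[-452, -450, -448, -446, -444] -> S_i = -452 + 2*i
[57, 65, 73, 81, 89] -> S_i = 57 + 8*i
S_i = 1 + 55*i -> [1, 56, 111, 166, 221]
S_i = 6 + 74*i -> [6, 80, 154, 228, 302]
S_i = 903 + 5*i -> [903, 908, 913, 918, 923]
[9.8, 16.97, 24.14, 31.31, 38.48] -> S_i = 9.80 + 7.17*i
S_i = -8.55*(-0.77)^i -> [-8.55, 6.58, -5.07, 3.9, -3.01]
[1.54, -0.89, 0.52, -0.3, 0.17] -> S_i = 1.54*(-0.58)^i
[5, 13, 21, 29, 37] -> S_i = 5 + 8*i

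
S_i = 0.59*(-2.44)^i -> [0.59, -1.44, 3.51, -8.57, 20.91]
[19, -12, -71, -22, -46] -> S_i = Random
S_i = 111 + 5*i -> [111, 116, 121, 126, 131]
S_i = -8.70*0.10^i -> [-8.7, -0.87, -0.09, -0.01, -0.0]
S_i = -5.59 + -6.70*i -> [-5.59, -12.29, -18.99, -25.69, -32.39]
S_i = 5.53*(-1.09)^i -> [5.53, -6.03, 6.57, -7.16, 7.81]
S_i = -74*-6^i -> [-74, 444, -2664, 15984, -95904]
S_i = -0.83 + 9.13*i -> [-0.83, 8.3, 17.43, 26.56, 35.69]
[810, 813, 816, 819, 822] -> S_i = 810 + 3*i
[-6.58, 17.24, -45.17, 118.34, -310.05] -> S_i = -6.58*(-2.62)^i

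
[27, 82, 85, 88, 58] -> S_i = Random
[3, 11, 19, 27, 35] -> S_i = 3 + 8*i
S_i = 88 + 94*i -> [88, 182, 276, 370, 464]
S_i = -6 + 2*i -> [-6, -4, -2, 0, 2]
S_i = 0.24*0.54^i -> [0.24, 0.13, 0.07, 0.04, 0.02]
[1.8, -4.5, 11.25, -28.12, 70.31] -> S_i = 1.80*(-2.50)^i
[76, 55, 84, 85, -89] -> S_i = Random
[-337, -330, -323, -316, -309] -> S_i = -337 + 7*i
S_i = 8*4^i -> [8, 32, 128, 512, 2048]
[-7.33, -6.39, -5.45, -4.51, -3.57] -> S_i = -7.33 + 0.94*i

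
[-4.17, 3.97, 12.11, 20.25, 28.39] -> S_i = -4.17 + 8.14*i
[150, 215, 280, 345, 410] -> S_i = 150 + 65*i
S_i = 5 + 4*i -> [5, 9, 13, 17, 21]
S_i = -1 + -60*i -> [-1, -61, -121, -181, -241]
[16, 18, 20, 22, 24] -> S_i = 16 + 2*i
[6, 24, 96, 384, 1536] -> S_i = 6*4^i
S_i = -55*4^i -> [-55, -220, -880, -3520, -14080]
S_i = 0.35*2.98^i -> [0.35, 1.04, 3.11, 9.26, 27.6]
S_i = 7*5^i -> [7, 35, 175, 875, 4375]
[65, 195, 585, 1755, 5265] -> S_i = 65*3^i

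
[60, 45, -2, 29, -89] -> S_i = Random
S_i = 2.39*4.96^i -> [2.39, 11.85, 58.8, 291.64, 1446.52]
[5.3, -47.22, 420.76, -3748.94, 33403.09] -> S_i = 5.30*(-8.91)^i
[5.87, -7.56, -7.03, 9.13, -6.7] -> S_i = Random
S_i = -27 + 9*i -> [-27, -18, -9, 0, 9]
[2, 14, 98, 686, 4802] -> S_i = 2*7^i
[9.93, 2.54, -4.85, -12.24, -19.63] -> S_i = 9.93 + -7.39*i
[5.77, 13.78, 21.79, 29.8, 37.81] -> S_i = 5.77 + 8.01*i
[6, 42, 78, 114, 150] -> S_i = 6 + 36*i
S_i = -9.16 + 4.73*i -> [-9.16, -4.43, 0.3, 5.03, 9.76]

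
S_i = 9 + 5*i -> [9, 14, 19, 24, 29]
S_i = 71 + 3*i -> [71, 74, 77, 80, 83]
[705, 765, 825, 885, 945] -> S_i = 705 + 60*i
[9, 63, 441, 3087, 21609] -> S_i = 9*7^i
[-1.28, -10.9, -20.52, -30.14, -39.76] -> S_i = -1.28 + -9.62*i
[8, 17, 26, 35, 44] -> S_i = 8 + 9*i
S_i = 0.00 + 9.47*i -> [0.0, 9.47, 18.94, 28.41, 37.88]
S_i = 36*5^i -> [36, 180, 900, 4500, 22500]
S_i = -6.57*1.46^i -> [-6.57, -9.59, -14.0, -20.45, -29.85]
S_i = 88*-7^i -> [88, -616, 4312, -30184, 211288]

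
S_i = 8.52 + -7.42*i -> [8.52, 1.1, -6.32, -13.74, -21.16]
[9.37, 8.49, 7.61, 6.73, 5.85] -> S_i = 9.37 + -0.88*i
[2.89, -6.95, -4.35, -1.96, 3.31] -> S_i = Random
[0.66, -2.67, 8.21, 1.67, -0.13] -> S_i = Random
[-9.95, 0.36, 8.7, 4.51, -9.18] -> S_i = Random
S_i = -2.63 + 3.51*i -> [-2.63, 0.88, 4.39, 7.9, 11.41]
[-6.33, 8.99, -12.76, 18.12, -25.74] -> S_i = -6.33*(-1.42)^i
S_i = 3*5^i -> [3, 15, 75, 375, 1875]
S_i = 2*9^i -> [2, 18, 162, 1458, 13122]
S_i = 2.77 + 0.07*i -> [2.77, 2.84, 2.91, 2.98, 3.05]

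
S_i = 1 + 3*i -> [1, 4, 7, 10, 13]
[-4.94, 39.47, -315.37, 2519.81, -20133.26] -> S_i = -4.94*(-7.99)^i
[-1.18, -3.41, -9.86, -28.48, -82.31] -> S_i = -1.18*2.89^i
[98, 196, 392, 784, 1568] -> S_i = 98*2^i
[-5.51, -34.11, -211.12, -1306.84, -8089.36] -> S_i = -5.51*6.19^i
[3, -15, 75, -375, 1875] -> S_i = 3*-5^i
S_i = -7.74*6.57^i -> [-7.74, -50.85, -334.1, -2195.01, -14421.23]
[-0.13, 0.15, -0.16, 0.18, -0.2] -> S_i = -0.13*(-1.12)^i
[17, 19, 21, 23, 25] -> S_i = 17 + 2*i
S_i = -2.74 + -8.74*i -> [-2.74, -11.48, -20.22, -28.96, -37.7]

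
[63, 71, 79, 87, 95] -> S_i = 63 + 8*i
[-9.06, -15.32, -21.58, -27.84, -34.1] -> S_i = -9.06 + -6.26*i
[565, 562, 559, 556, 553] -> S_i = 565 + -3*i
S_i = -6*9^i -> [-6, -54, -486, -4374, -39366]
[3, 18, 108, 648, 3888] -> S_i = 3*6^i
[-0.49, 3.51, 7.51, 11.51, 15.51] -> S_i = -0.49 + 4.00*i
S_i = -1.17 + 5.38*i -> [-1.17, 4.21, 9.59, 14.97, 20.35]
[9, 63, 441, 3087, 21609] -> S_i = 9*7^i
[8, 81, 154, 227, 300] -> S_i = 8 + 73*i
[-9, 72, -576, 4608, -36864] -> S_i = -9*-8^i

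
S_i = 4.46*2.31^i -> [4.46, 10.3, 23.8, 54.98, 126.99]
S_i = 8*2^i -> [8, 16, 32, 64, 128]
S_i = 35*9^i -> [35, 315, 2835, 25515, 229635]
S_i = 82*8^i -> [82, 656, 5248, 41984, 335872]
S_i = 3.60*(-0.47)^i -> [3.6, -1.69, 0.8, -0.37, 0.18]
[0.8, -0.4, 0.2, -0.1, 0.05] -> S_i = 0.80*(-0.50)^i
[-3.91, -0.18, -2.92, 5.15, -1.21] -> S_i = Random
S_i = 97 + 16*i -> [97, 113, 129, 145, 161]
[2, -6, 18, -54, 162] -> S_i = 2*-3^i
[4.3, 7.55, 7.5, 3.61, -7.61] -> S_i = Random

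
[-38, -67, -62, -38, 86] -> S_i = Random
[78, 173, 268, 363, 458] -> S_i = 78 + 95*i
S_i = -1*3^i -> [-1, -3, -9, -27, -81]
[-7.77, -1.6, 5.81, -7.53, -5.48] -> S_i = Random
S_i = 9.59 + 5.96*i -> [9.59, 15.55, 21.51, 27.47, 33.43]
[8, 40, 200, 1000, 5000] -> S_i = 8*5^i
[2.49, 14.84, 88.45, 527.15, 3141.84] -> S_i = 2.49*5.96^i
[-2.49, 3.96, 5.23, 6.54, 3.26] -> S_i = Random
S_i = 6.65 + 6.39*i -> [6.65, 13.04, 19.43, 25.82, 32.21]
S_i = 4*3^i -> [4, 12, 36, 108, 324]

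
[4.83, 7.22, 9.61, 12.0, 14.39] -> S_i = 4.83 + 2.39*i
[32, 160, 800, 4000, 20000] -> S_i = 32*5^i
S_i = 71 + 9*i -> [71, 80, 89, 98, 107]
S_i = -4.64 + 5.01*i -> [-4.64, 0.37, 5.38, 10.39, 15.4]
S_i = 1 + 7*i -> [1, 8, 15, 22, 29]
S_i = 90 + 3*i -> [90, 93, 96, 99, 102]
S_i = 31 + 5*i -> [31, 36, 41, 46, 51]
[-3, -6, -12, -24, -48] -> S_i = -3*2^i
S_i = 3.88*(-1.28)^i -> [3.88, -4.97, 6.36, -8.14, 10.42]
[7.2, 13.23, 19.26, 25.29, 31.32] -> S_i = 7.20 + 6.03*i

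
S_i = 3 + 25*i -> [3, 28, 53, 78, 103]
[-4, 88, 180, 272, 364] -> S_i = -4 + 92*i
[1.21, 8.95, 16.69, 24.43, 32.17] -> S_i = 1.21 + 7.74*i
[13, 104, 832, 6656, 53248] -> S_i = 13*8^i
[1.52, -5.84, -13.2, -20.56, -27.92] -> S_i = 1.52 + -7.36*i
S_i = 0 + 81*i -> [0, 81, 162, 243, 324]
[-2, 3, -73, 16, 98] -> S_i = Random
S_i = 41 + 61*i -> [41, 102, 163, 224, 285]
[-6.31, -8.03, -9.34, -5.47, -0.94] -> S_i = Random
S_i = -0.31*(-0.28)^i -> [-0.31, 0.09, -0.02, 0.01, -0.0]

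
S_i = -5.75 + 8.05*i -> [-5.75, 2.3, 10.35, 18.4, 26.45]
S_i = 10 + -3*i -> [10, 7, 4, 1, -2]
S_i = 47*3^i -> [47, 141, 423, 1269, 3807]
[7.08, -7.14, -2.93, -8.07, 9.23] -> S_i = Random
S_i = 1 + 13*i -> [1, 14, 27, 40, 53]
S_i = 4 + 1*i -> [4, 5, 6, 7, 8]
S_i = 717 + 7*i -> [717, 724, 731, 738, 745]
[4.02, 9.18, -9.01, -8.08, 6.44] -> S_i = Random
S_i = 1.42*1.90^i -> [1.42, 2.7, 5.13, 9.74, 18.51]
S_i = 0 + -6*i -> [0, -6, -12, -18, -24]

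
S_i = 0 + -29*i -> [0, -29, -58, -87, -116]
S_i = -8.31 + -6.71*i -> [-8.31, -15.02, -21.73, -28.44, -35.15]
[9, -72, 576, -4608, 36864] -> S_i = 9*-8^i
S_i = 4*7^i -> [4, 28, 196, 1372, 9604]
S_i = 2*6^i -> [2, 12, 72, 432, 2592]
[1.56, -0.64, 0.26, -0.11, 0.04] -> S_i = 1.56*(-0.41)^i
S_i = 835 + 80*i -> [835, 915, 995, 1075, 1155]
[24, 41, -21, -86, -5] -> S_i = Random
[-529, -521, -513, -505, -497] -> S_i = -529 + 8*i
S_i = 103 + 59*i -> [103, 162, 221, 280, 339]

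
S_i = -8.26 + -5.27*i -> [-8.26, -13.53, -18.8, -24.07, -29.34]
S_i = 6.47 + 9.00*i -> [6.47, 15.47, 24.47, 33.47, 42.47]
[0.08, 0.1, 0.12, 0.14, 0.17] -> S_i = 0.08*1.20^i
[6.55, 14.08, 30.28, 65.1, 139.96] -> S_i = 6.55*2.15^i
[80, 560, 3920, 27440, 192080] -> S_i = 80*7^i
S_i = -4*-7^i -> [-4, 28, -196, 1372, -9604]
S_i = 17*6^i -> [17, 102, 612, 3672, 22032]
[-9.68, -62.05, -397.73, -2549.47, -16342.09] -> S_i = -9.68*6.41^i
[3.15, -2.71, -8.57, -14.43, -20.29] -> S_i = 3.15 + -5.86*i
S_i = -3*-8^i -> [-3, 24, -192, 1536, -12288]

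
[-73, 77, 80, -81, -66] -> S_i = Random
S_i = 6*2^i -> [6, 12, 24, 48, 96]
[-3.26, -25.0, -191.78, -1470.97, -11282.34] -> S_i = -3.26*7.67^i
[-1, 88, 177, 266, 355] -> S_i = -1 + 89*i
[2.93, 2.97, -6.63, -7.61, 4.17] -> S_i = Random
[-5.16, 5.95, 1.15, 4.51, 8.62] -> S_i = Random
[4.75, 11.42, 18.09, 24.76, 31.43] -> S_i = 4.75 + 6.67*i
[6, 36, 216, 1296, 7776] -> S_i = 6*6^i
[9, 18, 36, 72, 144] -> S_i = 9*2^i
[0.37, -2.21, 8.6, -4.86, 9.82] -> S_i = Random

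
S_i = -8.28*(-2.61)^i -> [-8.28, 21.61, -56.4, 147.21, -384.23]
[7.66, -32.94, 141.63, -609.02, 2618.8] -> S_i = 7.66*(-4.30)^i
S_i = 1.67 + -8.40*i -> [1.67, -6.73, -15.13, -23.53, -31.93]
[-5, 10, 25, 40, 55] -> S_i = -5 + 15*i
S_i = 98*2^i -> [98, 196, 392, 784, 1568]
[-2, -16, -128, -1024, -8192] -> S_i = -2*8^i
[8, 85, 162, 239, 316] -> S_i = 8 + 77*i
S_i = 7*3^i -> [7, 21, 63, 189, 567]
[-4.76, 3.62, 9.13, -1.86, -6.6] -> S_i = Random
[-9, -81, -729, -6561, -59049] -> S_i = -9*9^i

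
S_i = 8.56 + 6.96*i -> [8.56, 15.52, 22.48, 29.44, 36.4]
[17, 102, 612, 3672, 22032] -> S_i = 17*6^i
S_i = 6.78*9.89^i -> [6.78, 67.05, 663.17, 6558.71, 64865.66]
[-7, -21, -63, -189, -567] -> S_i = -7*3^i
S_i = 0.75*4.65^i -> [0.75, 3.49, 16.22, 75.41, 350.65]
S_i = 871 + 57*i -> [871, 928, 985, 1042, 1099]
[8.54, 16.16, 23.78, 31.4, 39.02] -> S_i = 8.54 + 7.62*i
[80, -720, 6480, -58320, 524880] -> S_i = 80*-9^i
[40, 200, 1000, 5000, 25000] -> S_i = 40*5^i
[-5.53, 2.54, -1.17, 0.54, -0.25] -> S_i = -5.53*(-0.46)^i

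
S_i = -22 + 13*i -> [-22, -9, 4, 17, 30]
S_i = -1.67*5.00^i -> [-1.67, -8.35, -41.75, -208.75, -1043.75]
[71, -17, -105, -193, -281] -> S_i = 71 + -88*i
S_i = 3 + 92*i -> [3, 95, 187, 279, 371]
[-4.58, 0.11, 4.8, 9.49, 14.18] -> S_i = -4.58 + 4.69*i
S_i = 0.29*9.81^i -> [0.29, 2.84, 27.91, 273.78, 2685.8]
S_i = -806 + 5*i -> [-806, -801, -796, -791, -786]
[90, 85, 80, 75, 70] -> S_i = 90 + -5*i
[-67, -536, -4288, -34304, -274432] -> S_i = -67*8^i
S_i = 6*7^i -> [6, 42, 294, 2058, 14406]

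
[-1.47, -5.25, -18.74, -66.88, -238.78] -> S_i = -1.47*3.57^i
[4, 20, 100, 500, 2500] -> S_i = 4*5^i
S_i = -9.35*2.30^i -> [-9.35, -21.5, -49.46, -113.76, -261.65]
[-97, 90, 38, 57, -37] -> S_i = Random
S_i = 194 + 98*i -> [194, 292, 390, 488, 586]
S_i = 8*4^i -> [8, 32, 128, 512, 2048]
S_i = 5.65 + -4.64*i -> [5.65, 1.01, -3.63, -8.27, -12.91]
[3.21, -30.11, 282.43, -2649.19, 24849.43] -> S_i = 3.21*(-9.38)^i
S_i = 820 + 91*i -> [820, 911, 1002, 1093, 1184]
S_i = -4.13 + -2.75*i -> [-4.13, -6.88, -9.63, -12.38, -15.13]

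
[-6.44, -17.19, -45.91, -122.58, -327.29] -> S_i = -6.44*2.67^i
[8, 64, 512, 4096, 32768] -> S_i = 8*8^i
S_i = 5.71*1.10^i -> [5.71, 6.28, 6.91, 7.6, 8.36]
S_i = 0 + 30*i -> [0, 30, 60, 90, 120]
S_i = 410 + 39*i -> [410, 449, 488, 527, 566]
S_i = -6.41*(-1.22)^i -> [-6.41, 7.82, -9.54, 11.64, -14.2]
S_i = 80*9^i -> [80, 720, 6480, 58320, 524880]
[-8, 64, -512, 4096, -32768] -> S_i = -8*-8^i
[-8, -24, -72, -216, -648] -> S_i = -8*3^i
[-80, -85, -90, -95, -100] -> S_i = -80 + -5*i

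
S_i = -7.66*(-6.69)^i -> [-7.66, 51.25, -342.83, 2293.54, -15343.81]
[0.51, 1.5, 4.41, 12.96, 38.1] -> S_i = 0.51*2.94^i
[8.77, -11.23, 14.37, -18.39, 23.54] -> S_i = 8.77*(-1.28)^i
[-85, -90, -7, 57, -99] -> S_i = Random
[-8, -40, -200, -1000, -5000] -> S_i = -8*5^i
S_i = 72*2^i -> [72, 144, 288, 576, 1152]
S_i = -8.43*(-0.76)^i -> [-8.43, 6.41, -4.87, 3.7, -2.81]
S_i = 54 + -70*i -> [54, -16, -86, -156, -226]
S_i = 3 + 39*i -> [3, 42, 81, 120, 159]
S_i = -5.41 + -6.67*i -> [-5.41, -12.08, -18.75, -25.42, -32.09]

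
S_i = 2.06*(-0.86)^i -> [2.06, -1.77, 1.52, -1.31, 1.13]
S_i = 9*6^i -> [9, 54, 324, 1944, 11664]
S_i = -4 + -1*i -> [-4, -5, -6, -7, -8]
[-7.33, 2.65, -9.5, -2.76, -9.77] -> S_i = Random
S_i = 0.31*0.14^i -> [0.31, 0.04, 0.01, 0.0, 0.0]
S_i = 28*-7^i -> [28, -196, 1372, -9604, 67228]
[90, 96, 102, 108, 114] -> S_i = 90 + 6*i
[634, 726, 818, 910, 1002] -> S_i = 634 + 92*i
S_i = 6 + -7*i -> [6, -1, -8, -15, -22]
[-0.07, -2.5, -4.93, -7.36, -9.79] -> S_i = -0.07 + -2.43*i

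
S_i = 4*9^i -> [4, 36, 324, 2916, 26244]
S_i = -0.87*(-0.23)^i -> [-0.87, 0.2, -0.05, 0.01, -0.0]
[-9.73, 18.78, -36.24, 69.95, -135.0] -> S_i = -9.73*(-1.93)^i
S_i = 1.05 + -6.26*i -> [1.05, -5.21, -11.47, -17.73, -23.99]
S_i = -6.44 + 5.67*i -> [-6.44, -0.77, 4.9, 10.57, 16.24]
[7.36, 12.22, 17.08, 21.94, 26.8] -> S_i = 7.36 + 4.86*i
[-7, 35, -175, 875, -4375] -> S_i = -7*-5^i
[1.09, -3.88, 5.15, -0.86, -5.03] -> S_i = Random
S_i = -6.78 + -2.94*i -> [-6.78, -9.72, -12.66, -15.6, -18.54]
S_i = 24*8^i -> [24, 192, 1536, 12288, 98304]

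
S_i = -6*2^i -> [-6, -12, -24, -48, -96]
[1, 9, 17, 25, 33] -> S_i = 1 + 8*i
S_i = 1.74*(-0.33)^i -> [1.74, -0.57, 0.19, -0.06, 0.02]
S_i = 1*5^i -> [1, 5, 25, 125, 625]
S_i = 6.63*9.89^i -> [6.63, 65.57, 648.49, 6413.61, 63430.58]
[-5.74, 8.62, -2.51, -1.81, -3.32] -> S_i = Random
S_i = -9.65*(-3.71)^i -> [-9.65, 35.8, -132.82, 492.78, -1828.2]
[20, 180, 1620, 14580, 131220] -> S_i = 20*9^i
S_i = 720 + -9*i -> [720, 711, 702, 693, 684]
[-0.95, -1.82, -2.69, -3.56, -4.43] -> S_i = -0.95 + -0.87*i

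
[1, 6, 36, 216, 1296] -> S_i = 1*6^i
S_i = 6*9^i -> [6, 54, 486, 4374, 39366]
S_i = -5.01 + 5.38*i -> [-5.01, 0.37, 5.75, 11.13, 16.51]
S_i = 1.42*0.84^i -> [1.42, 1.19, 1.0, 0.84, 0.71]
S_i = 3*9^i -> [3, 27, 243, 2187, 19683]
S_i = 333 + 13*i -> [333, 346, 359, 372, 385]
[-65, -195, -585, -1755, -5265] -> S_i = -65*3^i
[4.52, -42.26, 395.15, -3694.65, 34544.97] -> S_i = 4.52*(-9.35)^i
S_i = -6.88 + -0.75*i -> [-6.88, -7.63, -8.38, -9.13, -9.88]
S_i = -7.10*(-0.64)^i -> [-7.1, 4.54, -2.91, 1.86, -1.19]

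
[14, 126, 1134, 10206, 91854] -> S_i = 14*9^i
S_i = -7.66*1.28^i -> [-7.66, -9.8, -12.55, -16.06, -20.56]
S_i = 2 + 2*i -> [2, 4, 6, 8, 10]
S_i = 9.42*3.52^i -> [9.42, 33.16, 116.72, 410.85, 1446.18]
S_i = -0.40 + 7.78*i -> [-0.4, 7.38, 15.16, 22.94, 30.72]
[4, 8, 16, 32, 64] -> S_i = 4*2^i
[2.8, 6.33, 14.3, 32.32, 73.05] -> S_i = 2.80*2.26^i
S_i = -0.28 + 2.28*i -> [-0.28, 2.0, 4.28, 6.56, 8.84]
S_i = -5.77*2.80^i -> [-5.77, -16.16, -45.24, -126.66, -354.66]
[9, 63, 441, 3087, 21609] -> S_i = 9*7^i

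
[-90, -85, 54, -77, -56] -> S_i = Random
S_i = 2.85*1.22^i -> [2.85, 3.48, 4.24, 5.18, 6.31]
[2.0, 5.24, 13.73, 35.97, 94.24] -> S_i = 2.00*2.62^i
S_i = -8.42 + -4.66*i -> [-8.42, -13.08, -17.74, -22.4, -27.06]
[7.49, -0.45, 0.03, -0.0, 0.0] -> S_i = 7.49*(-0.06)^i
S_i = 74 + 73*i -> [74, 147, 220, 293, 366]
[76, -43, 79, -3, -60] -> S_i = Random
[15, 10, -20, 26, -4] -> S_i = Random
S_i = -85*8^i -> [-85, -680, -5440, -43520, -348160]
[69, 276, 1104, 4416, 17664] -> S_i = 69*4^i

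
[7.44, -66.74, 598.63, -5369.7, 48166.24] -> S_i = 7.44*(-8.97)^i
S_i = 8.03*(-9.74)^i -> [8.03, -78.21, 761.79, -7419.8, 72268.89]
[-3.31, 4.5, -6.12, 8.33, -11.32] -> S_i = -3.31*(-1.36)^i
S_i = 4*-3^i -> [4, -12, 36, -108, 324]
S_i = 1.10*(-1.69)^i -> [1.1, -1.86, 3.14, -5.31, 8.97]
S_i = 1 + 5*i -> [1, 6, 11, 16, 21]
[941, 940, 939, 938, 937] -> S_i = 941 + -1*i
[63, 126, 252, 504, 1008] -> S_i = 63*2^i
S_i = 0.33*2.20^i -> [0.33, 0.73, 1.6, 3.51, 7.73]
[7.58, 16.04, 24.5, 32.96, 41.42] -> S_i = 7.58 + 8.46*i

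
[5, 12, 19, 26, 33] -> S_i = 5 + 7*i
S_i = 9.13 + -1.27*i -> [9.13, 7.86, 6.59, 5.32, 4.05]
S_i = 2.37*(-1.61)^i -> [2.37, -3.82, 6.14, -9.89, 15.92]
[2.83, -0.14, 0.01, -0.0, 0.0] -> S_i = 2.83*(-0.05)^i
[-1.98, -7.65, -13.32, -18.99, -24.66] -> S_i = -1.98 + -5.67*i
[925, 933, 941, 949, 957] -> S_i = 925 + 8*i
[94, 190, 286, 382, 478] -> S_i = 94 + 96*i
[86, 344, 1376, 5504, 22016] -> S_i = 86*4^i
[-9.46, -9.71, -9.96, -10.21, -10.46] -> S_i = -9.46 + -0.25*i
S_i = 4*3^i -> [4, 12, 36, 108, 324]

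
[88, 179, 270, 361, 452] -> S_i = 88 + 91*i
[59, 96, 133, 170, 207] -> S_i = 59 + 37*i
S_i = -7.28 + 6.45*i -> [-7.28, -0.83, 5.62, 12.07, 18.52]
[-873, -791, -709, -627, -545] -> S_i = -873 + 82*i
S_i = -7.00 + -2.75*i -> [-7.0, -9.75, -12.5, -15.25, -18.0]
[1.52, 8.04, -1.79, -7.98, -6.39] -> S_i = Random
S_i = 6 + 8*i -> [6, 14, 22, 30, 38]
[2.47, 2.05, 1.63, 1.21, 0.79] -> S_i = 2.47 + -0.42*i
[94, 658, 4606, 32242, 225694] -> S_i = 94*7^i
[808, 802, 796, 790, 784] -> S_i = 808 + -6*i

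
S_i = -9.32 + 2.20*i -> [-9.32, -7.12, -4.92, -2.72, -0.52]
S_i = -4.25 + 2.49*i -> [-4.25, -1.76, 0.73, 3.22, 5.71]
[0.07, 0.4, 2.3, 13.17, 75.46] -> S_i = 0.07*5.73^i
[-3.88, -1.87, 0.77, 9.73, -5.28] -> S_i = Random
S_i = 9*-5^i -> [9, -45, 225, -1125, 5625]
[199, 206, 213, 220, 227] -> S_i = 199 + 7*i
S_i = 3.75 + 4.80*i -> [3.75, 8.55, 13.35, 18.15, 22.95]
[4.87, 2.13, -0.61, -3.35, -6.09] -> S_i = 4.87 + -2.74*i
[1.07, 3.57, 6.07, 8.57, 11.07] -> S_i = 1.07 + 2.50*i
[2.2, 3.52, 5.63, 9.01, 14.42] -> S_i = 2.20*1.60^i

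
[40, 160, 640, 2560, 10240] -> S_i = 40*4^i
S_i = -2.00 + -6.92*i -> [-2.0, -8.92, -15.84, -22.76, -29.68]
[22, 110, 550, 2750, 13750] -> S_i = 22*5^i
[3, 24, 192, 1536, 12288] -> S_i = 3*8^i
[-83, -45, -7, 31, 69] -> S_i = -83 + 38*i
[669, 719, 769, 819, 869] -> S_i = 669 + 50*i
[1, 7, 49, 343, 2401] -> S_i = 1*7^i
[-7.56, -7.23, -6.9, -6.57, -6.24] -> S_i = -7.56 + 0.33*i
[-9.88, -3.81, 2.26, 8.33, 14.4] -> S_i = -9.88 + 6.07*i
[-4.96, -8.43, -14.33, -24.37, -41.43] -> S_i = -4.96*1.70^i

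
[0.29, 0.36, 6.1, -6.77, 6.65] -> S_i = Random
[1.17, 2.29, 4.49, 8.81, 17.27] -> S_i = 1.17*1.96^i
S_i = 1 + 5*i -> [1, 6, 11, 16, 21]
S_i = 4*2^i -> [4, 8, 16, 32, 64]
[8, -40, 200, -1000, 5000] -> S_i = 8*-5^i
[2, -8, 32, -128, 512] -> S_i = 2*-4^i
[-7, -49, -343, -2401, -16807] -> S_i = -7*7^i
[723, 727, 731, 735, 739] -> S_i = 723 + 4*i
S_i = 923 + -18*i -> [923, 905, 887, 869, 851]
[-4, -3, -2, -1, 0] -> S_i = -4 + 1*i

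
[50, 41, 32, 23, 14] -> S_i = 50 + -9*i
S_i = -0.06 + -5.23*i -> [-0.06, -5.29, -10.52, -15.75, -20.98]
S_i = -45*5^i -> [-45, -225, -1125, -5625, -28125]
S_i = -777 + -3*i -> [-777, -780, -783, -786, -789]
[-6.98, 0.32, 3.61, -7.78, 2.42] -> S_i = Random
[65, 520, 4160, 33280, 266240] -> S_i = 65*8^i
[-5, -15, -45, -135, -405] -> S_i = -5*3^i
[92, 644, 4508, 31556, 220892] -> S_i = 92*7^i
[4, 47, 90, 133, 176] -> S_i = 4 + 43*i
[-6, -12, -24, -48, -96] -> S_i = -6*2^i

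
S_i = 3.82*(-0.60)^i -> [3.82, -2.29, 1.38, -0.83, 0.5]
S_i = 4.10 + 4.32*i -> [4.1, 8.42, 12.74, 17.06, 21.38]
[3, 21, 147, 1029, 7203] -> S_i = 3*7^i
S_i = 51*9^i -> [51, 459, 4131, 37179, 334611]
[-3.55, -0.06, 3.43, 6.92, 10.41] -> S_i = -3.55 + 3.49*i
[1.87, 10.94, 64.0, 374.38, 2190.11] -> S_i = 1.87*5.85^i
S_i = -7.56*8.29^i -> [-7.56, -62.67, -519.55, -4307.1, -35705.89]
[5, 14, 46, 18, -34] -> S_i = Random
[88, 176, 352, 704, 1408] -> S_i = 88*2^i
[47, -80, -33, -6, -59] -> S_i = Random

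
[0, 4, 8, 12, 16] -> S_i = 0 + 4*i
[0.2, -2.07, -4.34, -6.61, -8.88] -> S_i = 0.20 + -2.27*i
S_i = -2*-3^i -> [-2, 6, -18, 54, -162]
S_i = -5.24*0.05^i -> [-5.24, -0.26, -0.01, -0.0, -0.0]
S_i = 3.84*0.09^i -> [3.84, 0.35, 0.03, 0.0, 0.0]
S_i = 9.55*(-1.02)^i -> [9.55, -9.74, 9.94, -10.13, 10.34]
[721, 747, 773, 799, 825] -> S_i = 721 + 26*i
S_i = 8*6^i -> [8, 48, 288, 1728, 10368]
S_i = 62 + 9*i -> [62, 71, 80, 89, 98]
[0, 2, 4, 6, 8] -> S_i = 0 + 2*i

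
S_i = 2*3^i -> [2, 6, 18, 54, 162]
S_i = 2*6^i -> [2, 12, 72, 432, 2592]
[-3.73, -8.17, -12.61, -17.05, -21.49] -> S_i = -3.73 + -4.44*i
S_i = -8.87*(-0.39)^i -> [-8.87, 3.46, -1.35, 0.53, -0.21]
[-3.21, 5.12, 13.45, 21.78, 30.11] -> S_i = -3.21 + 8.33*i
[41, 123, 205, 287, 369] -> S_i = 41 + 82*i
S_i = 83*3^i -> [83, 249, 747, 2241, 6723]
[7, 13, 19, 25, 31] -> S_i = 7 + 6*i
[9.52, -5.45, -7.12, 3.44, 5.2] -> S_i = Random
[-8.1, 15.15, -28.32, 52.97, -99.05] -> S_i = -8.10*(-1.87)^i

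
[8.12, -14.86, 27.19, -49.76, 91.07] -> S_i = 8.12*(-1.83)^i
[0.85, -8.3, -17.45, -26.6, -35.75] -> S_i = 0.85 + -9.15*i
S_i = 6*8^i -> [6, 48, 384, 3072, 24576]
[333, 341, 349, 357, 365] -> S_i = 333 + 8*i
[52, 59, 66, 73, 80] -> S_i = 52 + 7*i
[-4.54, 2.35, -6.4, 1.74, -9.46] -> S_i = Random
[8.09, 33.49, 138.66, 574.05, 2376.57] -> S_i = 8.09*4.14^i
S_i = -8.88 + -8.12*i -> [-8.88, -17.0, -25.12, -33.24, -41.36]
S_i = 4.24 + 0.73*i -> [4.24, 4.97, 5.7, 6.43, 7.16]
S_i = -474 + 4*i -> [-474, -470, -466, -462, -458]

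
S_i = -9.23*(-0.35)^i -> [-9.23, 3.23, -1.13, 0.4, -0.14]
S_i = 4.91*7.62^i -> [4.91, 37.41, 285.1, 2172.43, 16553.94]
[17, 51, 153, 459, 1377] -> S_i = 17*3^i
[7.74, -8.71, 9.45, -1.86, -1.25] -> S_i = Random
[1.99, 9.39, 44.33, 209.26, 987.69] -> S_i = 1.99*4.72^i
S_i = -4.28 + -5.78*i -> [-4.28, -10.06, -15.84, -21.62, -27.4]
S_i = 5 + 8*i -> [5, 13, 21, 29, 37]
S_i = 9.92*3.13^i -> [9.92, 31.05, 97.19, 304.19, 952.11]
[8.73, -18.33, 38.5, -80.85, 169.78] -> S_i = 8.73*(-2.10)^i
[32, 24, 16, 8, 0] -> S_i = 32 + -8*i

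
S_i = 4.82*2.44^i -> [4.82, 11.76, 28.7, 70.02, 170.85]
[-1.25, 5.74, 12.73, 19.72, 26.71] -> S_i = -1.25 + 6.99*i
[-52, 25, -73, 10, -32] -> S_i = Random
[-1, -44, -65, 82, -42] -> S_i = Random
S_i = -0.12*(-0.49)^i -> [-0.12, 0.06, -0.03, 0.01, -0.01]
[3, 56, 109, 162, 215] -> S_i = 3 + 53*i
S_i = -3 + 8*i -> [-3, 5, 13, 21, 29]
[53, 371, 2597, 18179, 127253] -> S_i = 53*7^i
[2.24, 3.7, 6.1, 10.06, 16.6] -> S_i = 2.24*1.65^i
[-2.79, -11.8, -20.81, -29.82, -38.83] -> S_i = -2.79 + -9.01*i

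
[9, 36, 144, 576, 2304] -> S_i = 9*4^i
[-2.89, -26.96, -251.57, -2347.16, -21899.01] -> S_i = -2.89*9.33^i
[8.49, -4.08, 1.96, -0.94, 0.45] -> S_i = 8.49*(-0.48)^i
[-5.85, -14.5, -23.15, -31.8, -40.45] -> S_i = -5.85 + -8.65*i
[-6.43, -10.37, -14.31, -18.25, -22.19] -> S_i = -6.43 + -3.94*i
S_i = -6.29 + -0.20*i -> [-6.29, -6.49, -6.69, -6.89, -7.09]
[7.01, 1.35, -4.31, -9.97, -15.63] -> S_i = 7.01 + -5.66*i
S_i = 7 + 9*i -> [7, 16, 25, 34, 43]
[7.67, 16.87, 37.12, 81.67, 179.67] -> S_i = 7.67*2.20^i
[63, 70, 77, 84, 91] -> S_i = 63 + 7*i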